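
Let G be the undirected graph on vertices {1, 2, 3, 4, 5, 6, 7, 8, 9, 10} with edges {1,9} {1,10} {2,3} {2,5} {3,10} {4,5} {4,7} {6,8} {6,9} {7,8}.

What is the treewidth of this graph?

A width-2 tree decomposition is:
Bags: B1 = {6, 8, 9}  B2 = {7, 8, 9}  B3 = {4, 7, 9}  B4 = {4, 5, 9}  B5 = {2, 5, 9}  B6 = {2, 3, 9}  B7 = {3, 9, 10}  B8 = {1, 9, 10}
Tree: B1–B2, B2–B3, B3–B4, B4–B5, B5–B6, B6–B7, B7–B8
The largest bag has 3 vertices, giving width 2; this decomposition certifies tw(G) ≤ 2. The edges 9–6–8–7–4–5–2–3–10–1–9 form a cycle, so G is not a tree and its treewidth is at least 2. Combining the bounds, tw(G) = 2.

2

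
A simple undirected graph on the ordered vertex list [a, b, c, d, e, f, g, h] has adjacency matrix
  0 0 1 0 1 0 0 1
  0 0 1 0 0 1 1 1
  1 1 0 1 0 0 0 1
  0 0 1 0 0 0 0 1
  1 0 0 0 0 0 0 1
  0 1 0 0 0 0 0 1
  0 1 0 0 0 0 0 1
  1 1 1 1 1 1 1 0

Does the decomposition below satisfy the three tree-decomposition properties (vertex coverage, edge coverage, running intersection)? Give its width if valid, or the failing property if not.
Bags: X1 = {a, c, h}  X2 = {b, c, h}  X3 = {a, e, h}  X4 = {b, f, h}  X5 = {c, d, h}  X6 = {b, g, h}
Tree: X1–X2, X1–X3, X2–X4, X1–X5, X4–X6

Vertex coverage: the bags together contain {a, b, c, d, e, f, g, h}, the full vertex set. Edge coverage: each edge of G has both endpoints in at least one bag. Running intersection: for every vertex, the bags containing it form a connected subtree. All three properties hold, so this is a valid tree decomposition of width max|bag| − 1 = 2, and hence tw(G) ≤ 2.

Yes; width 2.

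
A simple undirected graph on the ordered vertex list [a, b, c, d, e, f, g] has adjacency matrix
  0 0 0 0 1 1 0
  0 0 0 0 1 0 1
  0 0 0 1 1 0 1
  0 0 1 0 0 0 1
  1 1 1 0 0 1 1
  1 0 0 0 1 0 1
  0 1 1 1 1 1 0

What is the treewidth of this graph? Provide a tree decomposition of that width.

Every bag has size at most 3, so the width is 3 − 1 = 2 and tw(G) ≤ 2. For the lower bound, the 3 vertices {c, d, g} are pairwise adjacent, and any tree decomposition puts a clique entirely inside one bag — forcing width ≥ 2. Therefore the treewidth is 2.

Treewidth 2.
Bags: B1 = {c, e, g}  B2 = {e, f, g}  B3 = {b, e, g}  B4 = {c, d, g}  B5 = {a, e, f}
Tree: B1–B2, B2–B3, B1–B4, B2–B5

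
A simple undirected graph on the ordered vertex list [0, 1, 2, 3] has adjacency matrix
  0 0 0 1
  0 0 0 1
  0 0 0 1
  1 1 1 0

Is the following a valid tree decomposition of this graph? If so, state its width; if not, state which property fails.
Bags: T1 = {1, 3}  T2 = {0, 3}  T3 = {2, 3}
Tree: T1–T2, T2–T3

Yes; width 1.

Vertex coverage: the bags together contain {0, 1, 2, 3}, the full vertex set. Edge coverage: each edge of G has both endpoints in at least one bag. Running intersection: for every vertex, the bags containing it form a connected subtree. All three properties hold, so this is a valid tree decomposition of width max|bag| − 1 = 1, and hence tw(G) ≤ 1.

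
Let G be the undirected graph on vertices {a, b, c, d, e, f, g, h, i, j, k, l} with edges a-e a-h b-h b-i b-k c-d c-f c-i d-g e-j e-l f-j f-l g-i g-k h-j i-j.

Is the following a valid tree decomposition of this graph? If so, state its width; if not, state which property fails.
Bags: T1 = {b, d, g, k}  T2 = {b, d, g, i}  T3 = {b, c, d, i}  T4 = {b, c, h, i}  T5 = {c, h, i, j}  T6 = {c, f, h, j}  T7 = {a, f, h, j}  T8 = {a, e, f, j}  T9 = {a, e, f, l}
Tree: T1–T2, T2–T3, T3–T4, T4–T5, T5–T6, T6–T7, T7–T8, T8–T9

Checking the three conditions: (i) the bags cover all of {a, b, c, d, e, f, g, h, i, j, k, l}; (ii) for each edge, some bag contains both endpoints; (iii) the bags containing any fixed vertex form a subtree. All hold, so the decomposition is valid with width 4 − 1 = 3.

Yes; width 3.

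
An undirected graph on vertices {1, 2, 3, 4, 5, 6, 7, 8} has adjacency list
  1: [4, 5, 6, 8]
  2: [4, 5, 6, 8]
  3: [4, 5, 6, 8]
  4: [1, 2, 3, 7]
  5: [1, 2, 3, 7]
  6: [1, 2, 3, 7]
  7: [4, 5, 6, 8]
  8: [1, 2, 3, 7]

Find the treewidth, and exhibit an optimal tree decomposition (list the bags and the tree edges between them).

Every bag has size at most 5, so the width is 5 − 1 = 4 and tw(G) ≤ 4. For the lower bound: the 5 vertex sets {1,4}, {3,6}, {5,7}, {2}, {8} are disjoint, each induces a connected subgraph, and every pair is joined by at least one edge of G. Contracting each set to a single vertex therefore yields K_{5} as a minor, and since treewidth is minor-monotone, tw(G) ≥ tw(K_{5}) = 4. Therefore the treewidth is 4.

Treewidth 4.
Bags: B1 = {1, 2, 3, 4, 7}  B2 = {1, 2, 3, 6, 7}  B3 = {1, 2, 3, 5, 7}  B4 = {1, 2, 3, 7, 8}
Tree: B1–B2, B2–B3, B3–B4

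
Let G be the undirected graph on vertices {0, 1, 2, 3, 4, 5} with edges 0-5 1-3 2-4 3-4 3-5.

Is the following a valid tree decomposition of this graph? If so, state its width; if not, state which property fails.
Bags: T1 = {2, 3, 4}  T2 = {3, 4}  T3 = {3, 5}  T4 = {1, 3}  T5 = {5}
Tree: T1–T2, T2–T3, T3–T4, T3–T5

A tree decomposition must satisfy three properties: every vertex lies in some bag; for every edge, both endpoints lie together in some bag; and for every vertex, the bags containing it form a connected subtree. Here vertex 0 appears in no bag, so the decomposition is invalid.

No — vertex 0 appears in no bag.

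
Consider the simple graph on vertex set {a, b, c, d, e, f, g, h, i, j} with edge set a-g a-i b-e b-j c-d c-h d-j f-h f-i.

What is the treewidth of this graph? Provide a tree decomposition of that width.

Each bag holds 2 vertices, so the decomposition has width 1, which upper-bounds the treewidth. Any graph with an edge has treewidth ≥ 1, and G has the edge g–a. Therefore the treewidth is 1.

Treewidth 1.
Bags: B1 = {a, g}  B2 = {a, i}  B3 = {f, i}  B4 = {f, h}  B5 = {c, h}  B6 = {c, d}  B7 = {d, j}  B8 = {b, j}  B9 = {b, e}
Tree: B1–B2, B2–B3, B3–B4, B4–B5, B5–B6, B6–B7, B7–B8, B8–B9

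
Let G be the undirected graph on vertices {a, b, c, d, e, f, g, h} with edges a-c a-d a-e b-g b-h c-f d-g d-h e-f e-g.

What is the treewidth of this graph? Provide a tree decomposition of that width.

Each bag holds 3 vertices, so the decomposition has width 2, which upper-bounds the treewidth. For the lower bound, G contains the cycle c–f–e–a–c, so G is not a forest; only forests have treewidth ≤ 1, hence tw(G) ≥ 2. Combining the bounds, tw(G) = 2.

Treewidth 2.
Bags: B1 = {a, c, f}  B2 = {a, e, f}  B3 = {a, d, e}  B4 = {d, e, g}  B5 = {d, g, h}  B6 = {b, g, h}
Tree: B1–B2, B2–B3, B3–B4, B4–B5, B5–B6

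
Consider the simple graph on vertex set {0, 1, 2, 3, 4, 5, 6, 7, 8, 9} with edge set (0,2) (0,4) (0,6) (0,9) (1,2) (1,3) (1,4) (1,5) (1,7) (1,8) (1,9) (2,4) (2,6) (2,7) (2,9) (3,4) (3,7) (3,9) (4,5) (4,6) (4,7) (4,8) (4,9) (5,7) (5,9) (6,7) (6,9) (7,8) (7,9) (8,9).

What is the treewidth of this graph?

A width-4 tree decomposition is:
Bags: B1 = {1, 4, 5, 7, 9}  B2 = {1, 4, 7, 8, 9}  B3 = {1, 3, 4, 7, 9}  B4 = {1, 2, 4, 7, 9}  B5 = {2, 4, 6, 7, 9}  B6 = {0, 2, 4, 6, 9}
Tree: B1–B2, B2–B3, B3–B4, B4–B5, B5–B6
Each bag holds 5 vertices, so the decomposition has width 4, which upper-bounds the treewidth. On the other hand G contains the 5-clique {0, 2, 4, 6, 9}. A clique must lie in a single bag of any decomposition, so no decomposition can have width below 4. The upper and lower bounds meet at 4, so that is the treewidth.

4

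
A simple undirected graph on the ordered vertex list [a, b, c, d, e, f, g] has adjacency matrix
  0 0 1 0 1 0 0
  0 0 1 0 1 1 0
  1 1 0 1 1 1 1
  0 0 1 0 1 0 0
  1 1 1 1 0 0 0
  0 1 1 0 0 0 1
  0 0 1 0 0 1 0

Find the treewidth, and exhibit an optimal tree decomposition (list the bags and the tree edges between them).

The largest bag has 3 vertices, giving width 2; this decomposition certifies tw(G) ≤ 2. Conversely, {c, f, g} is a clique of size 3, and the vertices of any clique must share a bag in every tree decomposition; so some bag has ≥ 3 vertices and tw(G) ≥ 2. The upper and lower bounds meet at 2, so that is the treewidth.

Treewidth 2.
One optimal decomposition is:
Bags: B1 = {c, f, g}  B2 = {b, c, f}  B3 = {b, c, e}  B4 = {c, d, e}  B5 = {a, c, e}
Tree: B1–B2, B2–B3, B3–B4, B3–B5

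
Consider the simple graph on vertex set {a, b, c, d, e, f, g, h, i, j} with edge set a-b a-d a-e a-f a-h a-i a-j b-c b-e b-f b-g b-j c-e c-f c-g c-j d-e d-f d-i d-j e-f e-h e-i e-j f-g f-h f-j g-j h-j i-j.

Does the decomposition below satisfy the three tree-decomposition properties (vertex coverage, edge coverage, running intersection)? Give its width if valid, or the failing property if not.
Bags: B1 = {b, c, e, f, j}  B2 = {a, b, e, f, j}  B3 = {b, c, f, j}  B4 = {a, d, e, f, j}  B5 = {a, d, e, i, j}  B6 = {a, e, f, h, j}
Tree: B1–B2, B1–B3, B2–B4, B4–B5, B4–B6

No — vertex g appears in no bag.

A tree decomposition must satisfy three properties: every vertex lies in some bag; for every edge, both endpoints lie together in some bag; and for every vertex, the bags containing it form a connected subtree. Here vertex g appears in no bag, so the decomposition is invalid.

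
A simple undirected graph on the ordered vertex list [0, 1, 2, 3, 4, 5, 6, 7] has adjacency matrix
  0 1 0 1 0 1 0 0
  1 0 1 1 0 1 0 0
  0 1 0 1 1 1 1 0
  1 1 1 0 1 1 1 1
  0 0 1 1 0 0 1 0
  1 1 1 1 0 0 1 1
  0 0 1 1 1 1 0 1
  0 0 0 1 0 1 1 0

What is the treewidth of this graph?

3

A width-3 tree decomposition is:
Bags: B1 = {2, 3, 5, 6}  B2 = {2, 3, 4, 6}  B3 = {1, 2, 3, 5}  B4 = {0, 1, 3, 5}  B5 = {3, 5, 6, 7}
Tree: B1–B2, B1–B3, B3–B4, B1–B5
The largest bag has 4 vertices, giving width 3; this decomposition certifies tw(G) ≤ 3. On the other hand G contains the 4-clique {2, 3, 4, 6}. A clique must lie in a single bag of any decomposition, so no decomposition can have width below 3. The upper and lower bounds meet at 3, so that is the treewidth.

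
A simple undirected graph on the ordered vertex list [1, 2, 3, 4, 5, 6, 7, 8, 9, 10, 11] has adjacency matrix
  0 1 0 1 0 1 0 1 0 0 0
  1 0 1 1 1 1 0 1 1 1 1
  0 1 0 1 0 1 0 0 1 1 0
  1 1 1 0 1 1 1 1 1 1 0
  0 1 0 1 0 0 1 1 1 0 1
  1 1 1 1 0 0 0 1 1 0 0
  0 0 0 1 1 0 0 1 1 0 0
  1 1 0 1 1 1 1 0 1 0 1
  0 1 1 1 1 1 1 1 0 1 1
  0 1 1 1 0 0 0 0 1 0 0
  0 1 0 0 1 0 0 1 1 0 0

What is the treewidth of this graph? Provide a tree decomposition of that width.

Each bag holds 5 vertices, so the decomposition has width 4, which upper-bounds the treewidth. On the other hand G contains the 5-clique {2, 5, 8, 9, 11}. A clique must lie in a single bag of any decomposition, so no decomposition can have width below 4. Therefore the treewidth is 4.

Treewidth 4.
One optimal decomposition is:
Bags: B1 = {2, 4, 6, 8, 9}  B2 = {2, 4, 5, 8, 9}  B3 = {2, 3, 4, 6, 9}  B4 = {4, 5, 7, 8, 9}  B5 = {2, 3, 4, 9, 10}  B6 = {1, 2, 4, 6, 8}  B7 = {2, 5, 8, 9, 11}
Tree: B1–B2, B1–B3, B2–B4, B3–B5, B1–B6, B2–B7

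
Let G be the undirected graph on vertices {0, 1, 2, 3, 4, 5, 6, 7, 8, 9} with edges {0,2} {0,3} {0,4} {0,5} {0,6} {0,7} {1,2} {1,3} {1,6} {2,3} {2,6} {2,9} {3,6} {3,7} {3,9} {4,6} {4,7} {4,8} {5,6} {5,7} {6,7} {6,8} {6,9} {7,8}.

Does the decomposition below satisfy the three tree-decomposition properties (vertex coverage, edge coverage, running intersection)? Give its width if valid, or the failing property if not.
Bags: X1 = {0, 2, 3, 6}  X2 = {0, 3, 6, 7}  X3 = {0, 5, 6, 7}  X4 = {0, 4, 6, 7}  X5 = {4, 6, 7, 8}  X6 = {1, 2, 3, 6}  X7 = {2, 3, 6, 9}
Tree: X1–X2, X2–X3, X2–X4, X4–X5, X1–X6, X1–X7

Yes; width 3.

Vertex coverage: the bags together contain {0, 1, 2, 3, 4, 5, 6, 7, 8, 9}, the full vertex set. Edge coverage: each edge of G has both endpoints in at least one bag. Running intersection: for every vertex, the bags containing it form a connected subtree. All three properties hold, so this is a valid tree decomposition of width max|bag| − 1 = 3, and hence tw(G) ≤ 3.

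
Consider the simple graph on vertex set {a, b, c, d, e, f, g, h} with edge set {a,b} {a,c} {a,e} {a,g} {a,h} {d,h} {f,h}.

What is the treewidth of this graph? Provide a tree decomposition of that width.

Every bag has size at most 2, so the width is 2 − 1 = 1 and tw(G) ≤ 1. G has an edge, so its treewidth is at least 1. Hence tw(G) = 1 exactly.

Treewidth 1.
Bags: B1 = {a, h}  B2 = {f, h}  B3 = {a, e}  B4 = {a, c}  B5 = {d, h}  B6 = {a, b}  B7 = {a, g}
Tree: B1–B2, B1–B3, B1–B4, B1–B5, B1–B6, B4–B7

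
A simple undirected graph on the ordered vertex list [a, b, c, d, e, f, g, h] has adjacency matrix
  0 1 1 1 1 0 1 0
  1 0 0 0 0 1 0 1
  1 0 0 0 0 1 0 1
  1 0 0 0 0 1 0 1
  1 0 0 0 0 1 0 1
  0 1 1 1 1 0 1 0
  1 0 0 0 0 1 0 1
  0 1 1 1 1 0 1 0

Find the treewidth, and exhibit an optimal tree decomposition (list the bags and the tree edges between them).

Every bag has size at most 4, so the width is 4 − 1 = 3 and tw(G) ≤ 3. For the lower bound: the 4 vertex sets {d,f}, {e,h}, {a}, {c} are disjoint, each induces a connected subgraph, and every pair is joined by at least one edge of G. Contracting each set to a single vertex therefore yields K_{4} as a minor, and since treewidth is minor-monotone, tw(G) ≥ tw(K_{4}) = 3. The upper and lower bounds meet at 3, so that is the treewidth.

Treewidth 3.
One optimal decomposition is:
Bags: B1 = {a, d, f, h}  B2 = {a, e, f, h}  B3 = {a, c, f, h}  B4 = {a, f, g, h}  B5 = {a, b, f, h}
Tree: B1–B2, B2–B3, B3–B4, B4–B5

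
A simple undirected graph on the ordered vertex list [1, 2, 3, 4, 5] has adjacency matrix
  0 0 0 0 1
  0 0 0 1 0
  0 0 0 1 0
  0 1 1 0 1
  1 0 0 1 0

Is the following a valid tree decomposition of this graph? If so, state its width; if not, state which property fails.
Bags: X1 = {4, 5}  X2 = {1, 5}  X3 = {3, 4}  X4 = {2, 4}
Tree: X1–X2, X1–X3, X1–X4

Checking the three conditions: (i) the bags cover all of {1, 2, 3, 4, 5}; (ii) for each edge, some bag contains both endpoints; (iii) the bags containing any fixed vertex form a subtree. All hold, so the decomposition is valid with width 2 − 1 = 1.

Yes; width 1.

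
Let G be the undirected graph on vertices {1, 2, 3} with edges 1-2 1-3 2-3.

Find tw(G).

A width-2 tree decomposition is:
Bags: B1 = {1, 2, 3}
Tree: (single bag)
With just one bag of size 3, the width is 3 − 1 = 2, so tw(G) ≤ 2. Conversely, {1, 2, 3} is a clique of size 3, and the vertices of any clique must share a bag in every tree decomposition; so some bag has ≥ 3 vertices and tw(G) ≥ 2. Therefore the treewidth is 2.

2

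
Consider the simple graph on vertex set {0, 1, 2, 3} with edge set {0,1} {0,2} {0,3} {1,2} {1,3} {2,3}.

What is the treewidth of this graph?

A width-3 tree decomposition is:
Bags: B1 = {0, 1, 2, 3}
Tree: (single bag)
A single bag containing all 4 vertices is trivially a valid decomposition of width 3. For the lower bound, the 4 vertices {0, 1, 2, 3} are pairwise adjacent, and any tree decomposition puts a clique entirely inside one bag — forcing width ≥ 3. The upper and lower bounds meet at 3, so that is the treewidth.

3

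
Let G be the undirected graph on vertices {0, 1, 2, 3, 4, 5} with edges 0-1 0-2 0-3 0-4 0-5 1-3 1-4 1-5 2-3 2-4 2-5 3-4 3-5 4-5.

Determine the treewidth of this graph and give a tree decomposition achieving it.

Each bag holds 5 vertices, so the decomposition has width 4, which upper-bounds the treewidth. Conversely, {0, 1, 3, 4, 5} is a clique of size 5, and the vertices of any clique must share a bag in every tree decomposition; so some bag has ≥ 5 vertices and tw(G) ≥ 4. Therefore the treewidth is 4.

Treewidth 4.
Bags: B1 = {0, 2, 3, 4, 5}  B2 = {0, 1, 3, 4, 5}
Tree: B1–B2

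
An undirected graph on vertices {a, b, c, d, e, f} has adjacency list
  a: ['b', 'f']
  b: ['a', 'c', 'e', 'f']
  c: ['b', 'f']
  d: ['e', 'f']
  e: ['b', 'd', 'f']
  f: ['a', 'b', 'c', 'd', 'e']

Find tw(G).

A width-2 tree decomposition is:
Bags: B1 = {b, e, f}  B2 = {d, e, f}  B3 = {b, c, f}  B4 = {a, b, f}
Tree: B1–B2, B1–B3, B1–B4
The largest bag has 3 vertices, giving width 2; this decomposition certifies tw(G) ≤ 2. For the lower bound, the 3 vertices {d, e, f} are pairwise adjacent, and any tree decomposition puts a clique entirely inside one bag — forcing width ≥ 2. The upper and lower bounds meet at 2, so that is the treewidth.

2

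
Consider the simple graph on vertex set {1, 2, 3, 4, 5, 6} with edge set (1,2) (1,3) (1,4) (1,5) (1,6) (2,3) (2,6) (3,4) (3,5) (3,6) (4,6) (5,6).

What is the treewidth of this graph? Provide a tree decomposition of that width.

Every bag has size at most 4, so the width is 4 − 1 = 3 and tw(G) ≤ 3. Conversely, {1, 2, 3, 6} is a clique of size 4, and the vertices of any clique must share a bag in every tree decomposition; so some bag has ≥ 4 vertices and tw(G) ≥ 3. The upper and lower bounds meet at 3, so that is the treewidth.

Treewidth 3.
Bags: B1 = {1, 2, 3, 6}  B2 = {1, 3, 4, 6}  B3 = {1, 3, 5, 6}
Tree: B1–B2, B2–B3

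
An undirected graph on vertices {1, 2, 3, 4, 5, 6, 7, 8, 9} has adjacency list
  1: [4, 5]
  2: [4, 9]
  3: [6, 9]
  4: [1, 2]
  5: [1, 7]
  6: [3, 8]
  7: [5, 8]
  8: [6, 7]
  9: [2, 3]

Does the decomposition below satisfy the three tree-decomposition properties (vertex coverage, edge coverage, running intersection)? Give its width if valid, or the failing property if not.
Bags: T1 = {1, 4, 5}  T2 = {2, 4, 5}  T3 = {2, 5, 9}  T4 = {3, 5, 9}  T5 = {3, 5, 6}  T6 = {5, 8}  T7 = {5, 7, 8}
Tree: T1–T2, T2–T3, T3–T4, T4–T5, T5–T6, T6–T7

A tree decomposition must satisfy three properties: every vertex lies in some bag; for every edge, both endpoints lie together in some bag; and for every vertex, the bags containing it form a connected subtree. Here edge (6,8) lies in no bag, so the decomposition is invalid.

No — edge (6,8) lies in no bag.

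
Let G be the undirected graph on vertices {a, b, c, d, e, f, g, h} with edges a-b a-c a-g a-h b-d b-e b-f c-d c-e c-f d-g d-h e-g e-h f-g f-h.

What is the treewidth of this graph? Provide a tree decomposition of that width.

Treewidth 4.
One such decomposition:
Bags: B1 = {a, c, d, e, f}  B2 = {a, d, e, f, g}  B3 = {a, b, d, e, f}  B4 = {a, d, e, f, h}
Tree: B1–B2, B2–B3, B3–B4

Every bag has size at most 5, so the width is 5 − 1 = 4 and tw(G) ≤ 4. For the lower bound: the 5 vertex sets {a,c}, {d,g}, {b,e}, {f}, {h} are disjoint, each induces a connected subgraph, and every pair is joined by at least one edge of G. Contracting each set to a single vertex therefore yields K_{5} as a minor, and since treewidth is minor-monotone, tw(G) ≥ tw(K_{5}) = 4. Combining the bounds, tw(G) = 4.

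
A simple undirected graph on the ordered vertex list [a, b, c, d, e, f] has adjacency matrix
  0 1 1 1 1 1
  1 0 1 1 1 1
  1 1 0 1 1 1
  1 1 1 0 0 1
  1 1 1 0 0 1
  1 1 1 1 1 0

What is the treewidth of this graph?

4

A width-4 tree decomposition is:
Bags: B1 = {a, b, c, e, f}  B2 = {a, b, c, d, f}
Tree: B1–B2
Every bag has size at most 5, so the width is 5 − 1 = 4 and tw(G) ≤ 4. On the other hand G contains the 5-clique {a, b, c, d, f}. A clique must lie in a single bag of any decomposition, so no decomposition can have width below 4. Combining the bounds, tw(G) = 4.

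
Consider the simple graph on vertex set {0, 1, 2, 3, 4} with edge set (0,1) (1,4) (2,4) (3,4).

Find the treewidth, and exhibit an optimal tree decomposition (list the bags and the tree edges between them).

Treewidth 1.
One such decomposition:
Bags: B1 = {0, 1}  B2 = {1, 4}  B3 = {3, 4}  B4 = {2, 4}
Tree: B1–B2, B2–B3, B3–B4

Every bag has size at most 2, so the width is 2 − 1 = 1 and tw(G) ≤ 1. G has an edge, so its treewidth is at least 1. Combining the bounds, tw(G) = 1.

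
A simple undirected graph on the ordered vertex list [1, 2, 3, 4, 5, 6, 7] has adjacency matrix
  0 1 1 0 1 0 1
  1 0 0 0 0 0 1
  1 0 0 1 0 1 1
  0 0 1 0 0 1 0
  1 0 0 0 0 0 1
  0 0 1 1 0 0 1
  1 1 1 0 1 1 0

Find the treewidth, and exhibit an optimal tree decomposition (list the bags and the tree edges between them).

Treewidth 2.
One optimal decomposition is:
Bags: B1 = {1, 3, 7}  B2 = {1, 5, 7}  B3 = {3, 6, 7}  B4 = {1, 2, 7}  B5 = {3, 4, 6}
Tree: B1–B2, B1–B3, B2–B4, B3–B5

The largest bag has 3 vertices, giving width 2; this decomposition certifies tw(G) ≤ 2. On the other hand G contains the 3-clique {3, 4, 6}. A clique must lie in a single bag of any decomposition, so no decomposition can have width below 2. Combining the bounds, tw(G) = 2.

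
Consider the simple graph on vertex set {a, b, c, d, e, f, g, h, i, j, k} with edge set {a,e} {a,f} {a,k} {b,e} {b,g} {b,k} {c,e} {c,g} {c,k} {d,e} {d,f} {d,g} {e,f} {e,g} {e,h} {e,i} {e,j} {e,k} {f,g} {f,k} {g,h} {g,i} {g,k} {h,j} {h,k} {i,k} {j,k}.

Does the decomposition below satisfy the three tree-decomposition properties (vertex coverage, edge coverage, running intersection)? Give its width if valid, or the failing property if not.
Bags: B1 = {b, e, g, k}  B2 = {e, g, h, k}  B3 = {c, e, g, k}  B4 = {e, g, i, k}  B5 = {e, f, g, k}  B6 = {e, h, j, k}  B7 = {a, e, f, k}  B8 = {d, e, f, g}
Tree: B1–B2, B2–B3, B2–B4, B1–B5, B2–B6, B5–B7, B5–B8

Yes; width 3.

Every vertex of G appears in some bag (union = {a, b, c, d, e, f, g, h, i, j, k}); every edge is covered by a bag; and for each vertex v the set of bags containing v is connected in the bag tree. The decomposition is therefore valid. The largest bag has 4 vertices, so the width is 3.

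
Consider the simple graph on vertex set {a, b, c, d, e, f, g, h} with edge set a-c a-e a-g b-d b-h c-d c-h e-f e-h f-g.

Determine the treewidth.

2

A width-2 tree decomposition is:
Bags: B1 = {e, f, g}  B2 = {a, e, g}  B3 = {a, e, h}  B4 = {a, c, h}  B5 = {b, c, h}  B6 = {b, c, d}
Tree: B1–B2, B2–B3, B3–B4, B4–B5, B5–B6
The largest bag has 3 vertices, giving width 2; this decomposition certifies tw(G) ≤ 2. Since f–g–a–e–f is a cycle in G, G is not acyclic. Forests are exactly the graphs of treewidth ≤ 1, so tw(G) ≥ 2. The upper and lower bounds meet at 2, so that is the treewidth.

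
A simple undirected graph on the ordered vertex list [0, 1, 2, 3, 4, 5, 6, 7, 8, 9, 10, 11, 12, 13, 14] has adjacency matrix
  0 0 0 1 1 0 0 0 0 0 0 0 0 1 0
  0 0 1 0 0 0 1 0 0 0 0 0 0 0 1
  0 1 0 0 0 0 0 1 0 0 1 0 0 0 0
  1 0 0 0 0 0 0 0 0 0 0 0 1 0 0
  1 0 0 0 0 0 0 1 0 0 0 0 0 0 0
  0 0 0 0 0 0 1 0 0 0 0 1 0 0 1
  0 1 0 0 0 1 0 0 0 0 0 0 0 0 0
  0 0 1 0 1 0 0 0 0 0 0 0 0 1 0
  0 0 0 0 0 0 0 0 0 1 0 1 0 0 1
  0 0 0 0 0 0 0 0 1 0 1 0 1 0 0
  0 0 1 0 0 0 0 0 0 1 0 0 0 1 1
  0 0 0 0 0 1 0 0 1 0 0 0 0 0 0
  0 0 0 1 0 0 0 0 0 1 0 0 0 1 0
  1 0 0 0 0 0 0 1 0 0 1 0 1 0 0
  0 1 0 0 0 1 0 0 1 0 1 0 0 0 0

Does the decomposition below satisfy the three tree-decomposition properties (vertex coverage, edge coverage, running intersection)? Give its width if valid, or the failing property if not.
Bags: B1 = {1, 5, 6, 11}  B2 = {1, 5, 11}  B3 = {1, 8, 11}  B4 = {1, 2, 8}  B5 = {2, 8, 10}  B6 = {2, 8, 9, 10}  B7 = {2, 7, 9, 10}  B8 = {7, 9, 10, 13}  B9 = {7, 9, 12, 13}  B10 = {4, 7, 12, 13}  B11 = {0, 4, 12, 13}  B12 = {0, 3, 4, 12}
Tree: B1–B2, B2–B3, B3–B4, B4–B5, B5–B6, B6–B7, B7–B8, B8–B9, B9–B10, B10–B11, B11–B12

No — vertex 14 appears in no bag.

A tree decomposition must satisfy three properties: every vertex lies in some bag; for every edge, both endpoints lie together in some bag; and for every vertex, the bags containing it form a connected subtree. Here vertex 14 appears in no bag, so the decomposition is invalid.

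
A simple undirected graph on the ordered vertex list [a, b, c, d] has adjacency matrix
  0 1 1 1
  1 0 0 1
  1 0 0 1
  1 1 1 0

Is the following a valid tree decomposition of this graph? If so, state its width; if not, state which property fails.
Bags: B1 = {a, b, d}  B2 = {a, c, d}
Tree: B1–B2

Every vertex of G appears in some bag (union = {a, b, c, d}); every edge is covered by a bag; and for each vertex v the set of bags containing v is connected in the bag tree. The decomposition is therefore valid. The largest bag has 3 vertices, so the width is 2.

Yes; width 2.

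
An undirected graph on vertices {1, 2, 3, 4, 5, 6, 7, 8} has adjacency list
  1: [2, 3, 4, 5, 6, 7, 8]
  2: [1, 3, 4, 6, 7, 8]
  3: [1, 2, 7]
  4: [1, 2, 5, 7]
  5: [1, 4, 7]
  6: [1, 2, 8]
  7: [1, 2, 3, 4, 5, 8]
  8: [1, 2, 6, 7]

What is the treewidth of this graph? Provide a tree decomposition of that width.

Treewidth 3.
One optimal decomposition is:
Bags: B1 = {1, 2, 6, 8}  B2 = {1, 2, 7, 8}  B3 = {1, 2, 3, 7}  B4 = {1, 2, 4, 7}  B5 = {1, 4, 5, 7}
Tree: B1–B2, B2–B3, B2–B4, B4–B5

The largest bag has 4 vertices, giving width 3; this decomposition certifies tw(G) ≤ 3. On the other hand G contains the 4-clique {1, 2, 6, 8}. A clique must lie in a single bag of any decomposition, so no decomposition can have width below 3. Combining the bounds, tw(G) = 3.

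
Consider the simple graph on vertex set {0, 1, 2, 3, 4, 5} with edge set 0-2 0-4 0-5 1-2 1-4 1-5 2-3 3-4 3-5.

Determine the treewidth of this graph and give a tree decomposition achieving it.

Treewidth 3.
One optimal decomposition is:
Bags: B1 = {1, 2, 4, 5}  B2 = {2, 3, 4, 5}  B3 = {0, 2, 4, 5}
Tree: B1–B2, B2–B3

The largest bag has 4 vertices, giving width 3; this decomposition certifies tw(G) ≤ 3. For the lower bound: the 4 vertex sets {1,4}, {2,3}, {5}, {0} are disjoint, each induces a connected subgraph, and every pair is joined by at least one edge of G. Contracting each set to a single vertex therefore yields K_{4} as a minor, and since treewidth is minor-monotone, tw(G) ≥ tw(K_{4}) = 3. The upper and lower bounds meet at 3, so that is the treewidth.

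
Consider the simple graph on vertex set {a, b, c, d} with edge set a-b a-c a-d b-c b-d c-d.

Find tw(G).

3

A width-3 tree decomposition is:
Bags: B1 = {a, b, c, d}
Tree: (single bag)
With just one bag of size 4, the width is 4 − 1 = 3, so tw(G) ≤ 3. For the lower bound, the 4 vertices {a, b, c, d} are pairwise adjacent, and any tree decomposition puts a clique entirely inside one bag — forcing width ≥ 3. Therefore the treewidth is 3.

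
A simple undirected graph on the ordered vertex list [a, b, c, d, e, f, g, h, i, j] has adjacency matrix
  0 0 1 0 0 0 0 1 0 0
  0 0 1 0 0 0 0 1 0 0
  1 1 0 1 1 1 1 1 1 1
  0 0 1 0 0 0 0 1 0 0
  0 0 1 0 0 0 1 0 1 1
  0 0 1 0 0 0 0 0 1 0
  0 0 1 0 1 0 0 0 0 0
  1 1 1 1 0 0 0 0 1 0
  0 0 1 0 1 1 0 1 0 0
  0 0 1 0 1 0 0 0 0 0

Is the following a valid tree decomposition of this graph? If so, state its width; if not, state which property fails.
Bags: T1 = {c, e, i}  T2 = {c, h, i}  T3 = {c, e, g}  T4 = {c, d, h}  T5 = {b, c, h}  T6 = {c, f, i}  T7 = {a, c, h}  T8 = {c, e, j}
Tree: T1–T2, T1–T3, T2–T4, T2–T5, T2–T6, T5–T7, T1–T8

Vertex coverage: the bags together contain {a, b, c, d, e, f, g, h, i, j}, the full vertex set. Edge coverage: each edge of G has both endpoints in at least one bag. Running intersection: for every vertex, the bags containing it form a connected subtree. All three properties hold, so this is a valid tree decomposition of width max|bag| − 1 = 2, and hence tw(G) ≤ 2.

Yes; width 2.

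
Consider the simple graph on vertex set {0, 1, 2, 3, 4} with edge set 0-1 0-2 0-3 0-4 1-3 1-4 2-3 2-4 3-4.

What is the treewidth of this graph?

A width-3 tree decomposition is:
Bags: B1 = {0, 1, 3, 4}  B2 = {0, 2, 3, 4}
Tree: B1–B2
Every bag has size at most 4, so the width is 4 − 1 = 3 and tw(G) ≤ 3. Conversely, {0, 1, 3, 4} is a clique of size 4, and the vertices of any clique must share a bag in every tree decomposition; so some bag has ≥ 4 vertices and tw(G) ≥ 3. The upper and lower bounds meet at 3, so that is the treewidth.

3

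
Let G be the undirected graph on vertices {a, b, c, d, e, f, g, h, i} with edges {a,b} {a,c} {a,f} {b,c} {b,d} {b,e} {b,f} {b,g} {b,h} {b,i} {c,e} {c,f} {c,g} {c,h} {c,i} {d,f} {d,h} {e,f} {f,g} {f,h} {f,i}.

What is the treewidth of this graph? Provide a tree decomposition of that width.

Treewidth 3.
One optimal decomposition is:
Bags: B1 = {b, c, f, g}  B2 = {b, c, e, f}  B3 = {b, c, f, h}  B4 = {b, c, f, i}  B5 = {a, b, c, f}  B6 = {b, d, f, h}
Tree: B1–B2, B2–B3, B1–B4, B4–B5, B3–B6

Each bag holds 4 vertices, so the decomposition has width 3, which upper-bounds the treewidth. On the other hand G contains the 4-clique {b, d, f, h}. A clique must lie in a single bag of any decomposition, so no decomposition can have width below 3. The upper and lower bounds meet at 3, so that is the treewidth.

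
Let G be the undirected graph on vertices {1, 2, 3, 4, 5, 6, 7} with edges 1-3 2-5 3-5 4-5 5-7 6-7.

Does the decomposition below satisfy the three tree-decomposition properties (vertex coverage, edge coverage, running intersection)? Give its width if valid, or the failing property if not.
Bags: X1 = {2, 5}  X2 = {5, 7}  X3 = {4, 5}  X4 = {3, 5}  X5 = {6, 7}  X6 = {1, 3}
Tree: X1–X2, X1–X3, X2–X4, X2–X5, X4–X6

Every vertex of G appears in some bag (union = {1, 2, 3, 4, 5, 6, 7}); every edge is covered by a bag; and for each vertex v the set of bags containing v is connected in the bag tree. The decomposition is therefore valid. The largest bag has 2 vertices, so the width is 1.

Yes; width 1.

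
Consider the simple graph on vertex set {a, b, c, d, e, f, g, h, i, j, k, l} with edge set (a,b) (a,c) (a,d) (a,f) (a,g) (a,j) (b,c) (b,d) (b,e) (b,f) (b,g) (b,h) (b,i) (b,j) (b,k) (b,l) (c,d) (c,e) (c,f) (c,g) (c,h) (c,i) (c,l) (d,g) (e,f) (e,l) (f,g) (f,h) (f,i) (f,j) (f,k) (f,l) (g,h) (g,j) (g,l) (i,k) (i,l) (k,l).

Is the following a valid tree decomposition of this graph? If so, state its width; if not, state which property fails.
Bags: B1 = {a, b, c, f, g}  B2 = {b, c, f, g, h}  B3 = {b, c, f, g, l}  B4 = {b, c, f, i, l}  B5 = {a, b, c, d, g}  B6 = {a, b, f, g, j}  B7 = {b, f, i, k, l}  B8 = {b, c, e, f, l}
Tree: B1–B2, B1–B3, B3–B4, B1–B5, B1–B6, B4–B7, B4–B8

Checking the three conditions: (i) the bags cover all of {a, b, c, d, e, f, g, h, i, j, k, l}; (ii) for each edge, some bag contains both endpoints; (iii) the bags containing any fixed vertex form a subtree. All hold, so the decomposition is valid with width 5 − 1 = 4.

Yes; width 4.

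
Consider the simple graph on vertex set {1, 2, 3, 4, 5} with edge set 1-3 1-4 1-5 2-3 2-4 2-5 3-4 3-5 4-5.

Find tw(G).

A width-3 tree decomposition is:
Bags: B1 = {2, 3, 4, 5}  B2 = {1, 3, 4, 5}
Tree: B1–B2
Every bag has size at most 4, so the width is 4 − 1 = 3 and tw(G) ≤ 3. Conversely, {1, 3, 4, 5} is a clique of size 4, and the vertices of any clique must share a bag in every tree decomposition; so some bag has ≥ 4 vertices and tw(G) ≥ 3. Hence tw(G) = 3 exactly.

3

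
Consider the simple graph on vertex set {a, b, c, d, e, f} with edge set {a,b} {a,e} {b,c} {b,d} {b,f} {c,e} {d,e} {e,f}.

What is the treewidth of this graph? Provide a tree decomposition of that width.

The largest bag has 3 vertices, giving width 2; this decomposition certifies tw(G) ≤ 2. The edges e–c–b–a–e form a cycle, so G is not a tree and its treewidth is at least 2. Hence tw(G) = 2 exactly.

Treewidth 2.
One such decomposition:
Bags: B1 = {b, c, e}  B2 = {a, b, e}  B3 = {b, e, f}  B4 = {b, d, e}
Tree: B1–B2, B2–B3, B3–B4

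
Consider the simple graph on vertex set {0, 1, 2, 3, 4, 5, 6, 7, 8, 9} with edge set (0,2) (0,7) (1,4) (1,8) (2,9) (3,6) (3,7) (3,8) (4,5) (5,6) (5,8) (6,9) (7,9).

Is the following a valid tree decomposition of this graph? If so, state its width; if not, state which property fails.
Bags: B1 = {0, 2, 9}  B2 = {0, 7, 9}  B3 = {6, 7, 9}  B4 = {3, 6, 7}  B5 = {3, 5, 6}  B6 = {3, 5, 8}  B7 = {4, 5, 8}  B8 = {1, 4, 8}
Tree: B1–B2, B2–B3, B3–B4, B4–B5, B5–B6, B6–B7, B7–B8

Vertex coverage: the bags together contain {0, 1, 2, 3, 4, 5, 6, 7, 8, 9}, the full vertex set. Edge coverage: each edge of G has both endpoints in at least one bag. Running intersection: for every vertex, the bags containing it form a connected subtree. All three properties hold, so this is a valid tree decomposition of width max|bag| − 1 = 2, and hence tw(G) ≤ 2.

Yes; width 2.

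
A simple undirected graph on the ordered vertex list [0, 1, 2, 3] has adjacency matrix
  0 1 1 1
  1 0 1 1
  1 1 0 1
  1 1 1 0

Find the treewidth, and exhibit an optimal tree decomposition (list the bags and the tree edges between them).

Treewidth 3.
One optimal decomposition is:
Bags: B1 = {0, 1, 2, 3}
Tree: (single bag)

A single bag containing all 4 vertices is trivially a valid decomposition of width 3. For the lower bound, the 4 vertices {0, 1, 2, 3} are pairwise adjacent, and any tree decomposition puts a clique entirely inside one bag — forcing width ≥ 3. Combining the bounds, tw(G) = 3.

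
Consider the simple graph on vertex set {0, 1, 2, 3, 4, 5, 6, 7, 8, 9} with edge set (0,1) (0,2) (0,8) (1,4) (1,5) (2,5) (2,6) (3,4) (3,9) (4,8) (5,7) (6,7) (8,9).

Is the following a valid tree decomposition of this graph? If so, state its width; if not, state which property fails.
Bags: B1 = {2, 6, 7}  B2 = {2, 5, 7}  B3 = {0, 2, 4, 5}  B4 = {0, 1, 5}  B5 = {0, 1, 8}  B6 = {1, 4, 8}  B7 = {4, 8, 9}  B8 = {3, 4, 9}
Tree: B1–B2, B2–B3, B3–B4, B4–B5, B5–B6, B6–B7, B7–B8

No — bags containing vertex 4 are not connected in the tree.

A tree decomposition must satisfy three properties: every vertex lies in some bag; for every edge, both endpoints lie together in some bag; and for every vertex, the bags containing it form a connected subtree. Here bags containing vertex 4 are not connected in the tree, so the decomposition is invalid.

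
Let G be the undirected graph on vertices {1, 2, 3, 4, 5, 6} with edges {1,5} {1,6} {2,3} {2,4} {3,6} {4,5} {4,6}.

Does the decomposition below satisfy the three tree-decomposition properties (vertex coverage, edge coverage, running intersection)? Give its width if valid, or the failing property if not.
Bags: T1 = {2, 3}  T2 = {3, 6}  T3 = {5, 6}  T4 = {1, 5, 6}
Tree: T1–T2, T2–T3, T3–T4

A tree decomposition must satisfy three properties: every vertex lies in some bag; for every edge, both endpoints lie together in some bag; and for every vertex, the bags containing it form a connected subtree. Here vertex 4 appears in no bag, so the decomposition is invalid.

No — vertex 4 appears in no bag.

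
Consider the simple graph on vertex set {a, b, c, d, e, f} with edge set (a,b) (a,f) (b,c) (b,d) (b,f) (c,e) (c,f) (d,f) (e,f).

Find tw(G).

A width-2 tree decomposition is:
Bags: B1 = {b, c, f}  B2 = {b, d, f}  B3 = {c, e, f}  B4 = {a, b, f}
Tree: B1–B2, B1–B3, B2–B4
The largest bag has 3 vertices, giving width 2; this decomposition certifies tw(G) ≤ 2. Conversely, {c, e, f} is a clique of size 3, and the vertices of any clique must share a bag in every tree decomposition; so some bag has ≥ 3 vertices and tw(G) ≥ 2. Combining the bounds, tw(G) = 2.

2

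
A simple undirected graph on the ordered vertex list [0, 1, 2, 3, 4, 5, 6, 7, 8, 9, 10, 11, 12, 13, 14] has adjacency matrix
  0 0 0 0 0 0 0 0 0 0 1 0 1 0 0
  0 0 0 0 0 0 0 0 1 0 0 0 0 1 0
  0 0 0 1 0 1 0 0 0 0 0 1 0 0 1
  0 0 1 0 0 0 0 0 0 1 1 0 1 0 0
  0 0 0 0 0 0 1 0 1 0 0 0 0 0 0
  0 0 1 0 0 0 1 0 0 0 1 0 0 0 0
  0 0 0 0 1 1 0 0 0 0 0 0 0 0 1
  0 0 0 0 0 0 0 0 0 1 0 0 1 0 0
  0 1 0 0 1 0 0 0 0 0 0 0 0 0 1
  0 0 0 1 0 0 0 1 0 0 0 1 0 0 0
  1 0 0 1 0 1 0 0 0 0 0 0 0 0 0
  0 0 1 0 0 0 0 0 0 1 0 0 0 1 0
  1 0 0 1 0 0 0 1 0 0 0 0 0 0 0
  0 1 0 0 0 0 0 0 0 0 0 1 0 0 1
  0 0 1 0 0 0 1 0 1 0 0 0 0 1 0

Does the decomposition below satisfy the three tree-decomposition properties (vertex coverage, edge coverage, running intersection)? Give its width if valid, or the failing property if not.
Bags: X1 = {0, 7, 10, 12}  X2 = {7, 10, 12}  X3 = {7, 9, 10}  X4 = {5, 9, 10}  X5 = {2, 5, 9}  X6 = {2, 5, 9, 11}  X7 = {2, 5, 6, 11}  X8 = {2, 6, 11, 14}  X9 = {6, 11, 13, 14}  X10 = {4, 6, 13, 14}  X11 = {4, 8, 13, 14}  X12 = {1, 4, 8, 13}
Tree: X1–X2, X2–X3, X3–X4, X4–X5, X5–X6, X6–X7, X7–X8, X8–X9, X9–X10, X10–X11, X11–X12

A tree decomposition must satisfy three properties: every vertex lies in some bag; for every edge, both endpoints lie together in some bag; and for every vertex, the bags containing it form a connected subtree. Here vertex 3 appears in no bag, so the decomposition is invalid.

No — vertex 3 appears in no bag.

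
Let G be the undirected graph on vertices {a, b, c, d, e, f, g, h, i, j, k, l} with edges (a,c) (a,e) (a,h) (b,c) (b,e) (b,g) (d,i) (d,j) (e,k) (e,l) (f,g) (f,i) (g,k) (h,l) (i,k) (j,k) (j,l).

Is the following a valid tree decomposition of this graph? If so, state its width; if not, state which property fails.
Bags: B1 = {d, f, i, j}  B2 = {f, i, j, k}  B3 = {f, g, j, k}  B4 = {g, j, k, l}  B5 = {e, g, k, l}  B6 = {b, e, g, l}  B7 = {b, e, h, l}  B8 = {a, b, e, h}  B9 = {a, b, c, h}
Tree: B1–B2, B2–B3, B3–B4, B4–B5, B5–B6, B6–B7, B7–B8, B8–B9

Yes; width 3.

Checking the three conditions: (i) the bags cover all of {a, b, c, d, e, f, g, h, i, j, k, l}; (ii) for each edge, some bag contains both endpoints; (iii) the bags containing any fixed vertex form a subtree. All hold, so the decomposition is valid with width 4 − 1 = 3.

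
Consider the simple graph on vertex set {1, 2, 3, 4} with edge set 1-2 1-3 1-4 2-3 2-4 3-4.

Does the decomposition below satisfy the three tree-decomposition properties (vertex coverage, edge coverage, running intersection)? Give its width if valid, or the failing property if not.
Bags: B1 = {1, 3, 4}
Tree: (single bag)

A tree decomposition must satisfy three properties: every vertex lies in some bag; for every edge, both endpoints lie together in some bag; and for every vertex, the bags containing it form a connected subtree. Here vertex 2 appears in no bag, so the decomposition is invalid.

No — vertex 2 appears in no bag.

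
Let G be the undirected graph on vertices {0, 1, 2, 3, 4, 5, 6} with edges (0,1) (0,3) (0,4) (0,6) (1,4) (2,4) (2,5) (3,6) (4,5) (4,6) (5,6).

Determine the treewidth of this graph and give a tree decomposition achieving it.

Every bag has size at most 3, so the width is 3 − 1 = 2 and tw(G) ≤ 2. For the lower bound, the 3 vertices {0, 3, 6} are pairwise adjacent, and any tree decomposition puts a clique entirely inside one bag — forcing width ≥ 2. The upper and lower bounds meet at 2, so that is the treewidth.

Treewidth 2.
One such decomposition:
Bags: B1 = {0, 4, 6}  B2 = {0, 1, 4}  B3 = {0, 3, 6}  B4 = {4, 5, 6}  B5 = {2, 4, 5}
Tree: B1–B2, B1–B3, B1–B4, B4–B5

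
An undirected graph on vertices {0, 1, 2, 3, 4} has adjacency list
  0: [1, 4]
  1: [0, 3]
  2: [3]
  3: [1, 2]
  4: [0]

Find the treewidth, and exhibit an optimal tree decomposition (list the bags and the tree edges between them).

Treewidth 1.
One optimal decomposition is:
Bags: B1 = {2, 3}  B2 = {1, 3}  B3 = {0, 1}  B4 = {0, 4}
Tree: B1–B2, B2–B3, B3–B4

The largest bag has 2 vertices, giving width 1; this decomposition certifies tw(G) ≤ 1. Since G has at least one edge (e.g. 2–3), it is not an edgeless graph, so tw(G) ≥ 1. Hence tw(G) = 1 exactly.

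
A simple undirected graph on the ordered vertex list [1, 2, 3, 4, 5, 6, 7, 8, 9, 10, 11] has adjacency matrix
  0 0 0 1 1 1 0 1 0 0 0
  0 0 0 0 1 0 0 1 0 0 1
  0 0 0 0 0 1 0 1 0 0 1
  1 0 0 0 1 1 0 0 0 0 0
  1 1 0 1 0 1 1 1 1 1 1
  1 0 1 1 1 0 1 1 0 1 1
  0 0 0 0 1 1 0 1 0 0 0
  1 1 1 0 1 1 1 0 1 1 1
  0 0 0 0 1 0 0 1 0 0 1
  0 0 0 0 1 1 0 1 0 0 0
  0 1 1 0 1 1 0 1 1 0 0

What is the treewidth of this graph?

A width-3 tree decomposition is:
Bags: B1 = {5, 6, 8, 11}  B2 = {3, 6, 8, 11}  B3 = {5, 6, 7, 8}  B4 = {1, 5, 6, 8}  B5 = {5, 8, 9, 11}  B6 = {2, 5, 8, 11}  B7 = {5, 6, 8, 10}  B8 = {1, 4, 5, 6}
Tree: B1–B2, B1–B3, B3–B4, B1–B5, B5–B6, B4–B7, B4–B8
Each bag holds 4 vertices, so the decomposition has width 3, which upper-bounds the treewidth. Conversely, {3, 6, 8, 11} is a clique of size 4, and the vertices of any clique must share a bag in every tree decomposition; so some bag has ≥ 4 vertices and tw(G) ≥ 3. Therefore the treewidth is 3.

3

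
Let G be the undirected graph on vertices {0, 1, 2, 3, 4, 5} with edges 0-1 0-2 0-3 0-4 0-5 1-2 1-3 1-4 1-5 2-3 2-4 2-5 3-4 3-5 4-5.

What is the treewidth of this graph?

5

A width-5 tree decomposition is:
Bags: B1 = {0, 1, 2, 3, 4, 5}
Tree: (single bag)
A single bag containing all 6 vertices is trivially a valid decomposition of width 5. For the lower bound, the 6 vertices {0, 1, 2, 3, 4, 5} are pairwise adjacent, and any tree decomposition puts a clique entirely inside one bag — forcing width ≥ 5. Hence tw(G) = 5 exactly.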